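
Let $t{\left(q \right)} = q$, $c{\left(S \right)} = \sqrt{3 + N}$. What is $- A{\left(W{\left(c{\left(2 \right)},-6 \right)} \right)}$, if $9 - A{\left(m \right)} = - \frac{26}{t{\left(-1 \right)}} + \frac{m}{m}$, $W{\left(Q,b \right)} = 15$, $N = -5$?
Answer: $18$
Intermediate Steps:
$c{\left(S \right)} = i \sqrt{2}$ ($c{\left(S \right)} = \sqrt{3 - 5} = \sqrt{-2} = i \sqrt{2}$)
$A{\left(m \right)} = -18$ ($A{\left(m \right)} = 9 - \left(- \frac{26}{-1} + \frac{m}{m}\right) = 9 - \left(\left(-26\right) \left(-1\right) + 1\right) = 9 - \left(26 + 1\right) = 9 - 27 = -18$)
$- A{\left(W{\left(c{\left(2 \right)},-6 \right)} \right)} = \left(-1\right) \left(-18\right) = 18$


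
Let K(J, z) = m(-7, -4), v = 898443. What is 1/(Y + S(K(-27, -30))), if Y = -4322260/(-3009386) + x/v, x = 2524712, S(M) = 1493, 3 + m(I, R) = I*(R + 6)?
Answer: 1351880892999/2024098741841513 ≈ 0.00066789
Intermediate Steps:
m(I, R) = -3 + I*(6 + R) (m(I, R) = -3 + I*(R + 6) = -3 + I*(6 + R))
K(J, z) = -17 (K(J, z) = -3 + 6*(-7) - 7*(-4) = -3 - 42 + 28 = -17)
Y = 5740568594006/1351880892999 (Y = -4322260/(-3009386) + 2524712/898443 = -4322260*(-1/3009386) + 2524712*(1/898443) = 2161130/1504693 + 2524712/898443 = 5740568594006/1351880892999 ≈ 4.2464)
1/(Y + S(K(-27, -30))) = 1/(5740568594006/1351880892999 + 1493) = 1/(2024098741841513/1351880892999) = 1351880892999/2024098741841513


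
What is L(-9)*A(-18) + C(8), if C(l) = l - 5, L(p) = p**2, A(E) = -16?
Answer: -1293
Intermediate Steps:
C(l) = -5 + l
L(-9)*A(-18) + C(8) = (-9)**2*(-16) + (-5 + 8) = 81*(-16) + 3 = -1296 + 3 = -1293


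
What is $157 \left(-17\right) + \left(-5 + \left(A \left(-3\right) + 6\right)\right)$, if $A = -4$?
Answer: $-2656$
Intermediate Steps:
$157 \left(-17\right) + \left(-5 + \left(A \left(-3\right) + 6\right)\right) = 157 \left(-17\right) + \left(-5 + \left(\left(-4\right) \left(-3\right) + 6\right)\right) = -2669 + \left(-5 + \left(12 + 6\right)\right) = -2669 + \left(-5 + 18\right) = -2669 + 13 = -2656$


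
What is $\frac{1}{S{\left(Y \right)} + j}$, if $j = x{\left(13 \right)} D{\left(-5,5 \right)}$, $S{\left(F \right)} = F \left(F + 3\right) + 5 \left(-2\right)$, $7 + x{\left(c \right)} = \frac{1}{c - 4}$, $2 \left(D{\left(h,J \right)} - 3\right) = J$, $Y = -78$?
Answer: $\frac{9}{52219} \approx 0.00017235$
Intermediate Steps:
$D{\left(h,J \right)} = 3 + \frac{J}{2}$
$x{\left(c \right)} = -7 + \frac{1}{-4 + c}$ ($x{\left(c \right)} = -7 + \frac{1}{c - 4} = -7 + \frac{1}{-4 + c}$)
$S{\left(F \right)} = -10 + F \left(3 + F\right)$ ($S{\left(F \right)} = F \left(3 + F\right) - 10 = -10 + F \left(3 + F\right)$)
$j = - \frac{341}{9}$ ($j = \frac{29 - 91}{-4 + 13} \left(3 + \frac{1}{2} \cdot 5\right) = \frac{29 - 91}{9} \left(3 + \frac{5}{2}\right) = \frac{1}{9} \left(-62\right) \frac{11}{2} = \left(- \frac{62}{9}\right) \frac{11}{2} = - \frac{341}{9} \approx -37.889$)
$\frac{1}{S{\left(Y \right)} + j} = \frac{1}{\left(-10 + \left(-78\right)^{2} + 3 \left(-78\right)\right) - \frac{341}{9}} = \frac{1}{\left(-10 + 6084 - 234\right) - \frac{341}{9}} = \frac{1}{5840 - \frac{341}{9}} = \frac{1}{\frac{52219}{9}} = \frac{9}{52219}$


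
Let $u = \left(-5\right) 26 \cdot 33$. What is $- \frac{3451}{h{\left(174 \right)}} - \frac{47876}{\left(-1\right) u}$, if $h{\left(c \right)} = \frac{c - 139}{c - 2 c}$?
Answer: $\frac{7355308}{429} \approx 17145.0$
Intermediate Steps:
$u = -4290$ ($u = \left(-130\right) 33 = -4290$)
$h{\left(c \right)} = - \frac{-139 + c}{c}$ ($h{\left(c \right)} = \frac{-139 + c}{\left(-1\right) c} = \left(-139 + c\right) \left(- \frac{1}{c}\right) = - \frac{-139 + c}{c}$)
$- \frac{3451}{h{\left(174 \right)}} - \frac{47876}{\left(-1\right) u} = - \frac{3451}{\frac{1}{174} \left(139 - 174\right)} - \frac{47876}{\left(-1\right) \left(-4290\right)} = - \frac{3451}{\frac{1}{174} \left(139 - 174\right)} - \frac{47876}{4290} = - \frac{3451}{\frac{1}{174} \left(-35\right)} - \frac{23938}{2145} = - \frac{3451}{- \frac{35}{174}} - \frac{23938}{2145} = \left(-3451\right) \left(- \frac{174}{35}\right) - \frac{23938}{2145} = \frac{85782}{5} - \frac{23938}{2145} = \frac{7355308}{429}$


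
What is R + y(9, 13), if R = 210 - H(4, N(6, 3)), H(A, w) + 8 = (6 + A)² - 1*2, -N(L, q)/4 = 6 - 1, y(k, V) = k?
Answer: 129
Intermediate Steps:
N(L, q) = -20 (N(L, q) = -4*(6 - 1) = -4*5 = -20)
H(A, w) = -10 + (6 + A)² (H(A, w) = -8 + ((6 + A)² - 1*2) = -8 + ((6 + A)² - 2) = -8 + (-2 + (6 + A)²) = -10 + (6 + A)²)
R = 120 (R = 210 - (-10 + (6 + 4)²) = 210 - (-10 + 10²) = 210 - (-10 + 100) = 210 - 1*90 = 210 - 90 = 120)
R + y(9, 13) = 120 + 9 = 129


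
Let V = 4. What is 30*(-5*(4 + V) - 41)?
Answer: -2430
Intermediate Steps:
30*(-5*(4 + V) - 41) = 30*(-5*(4 + 4) - 41) = 30*(-5*8 - 41) = 30*(-40 - 41) = 30*(-81) = -2430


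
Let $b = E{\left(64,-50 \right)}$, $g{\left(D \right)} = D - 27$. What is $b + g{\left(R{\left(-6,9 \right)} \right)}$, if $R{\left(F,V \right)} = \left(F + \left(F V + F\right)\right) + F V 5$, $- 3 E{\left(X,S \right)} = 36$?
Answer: $-375$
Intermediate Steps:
$E{\left(X,S \right)} = -12$ ($E{\left(X,S \right)} = \left(- \frac{1}{3}\right) 36 = -12$)
$R{\left(F,V \right)} = 2 F + 6 F V$ ($R{\left(F,V \right)} = \left(F + \left(F + F V\right)\right) + 5 F V = \left(2 F + F V\right) + 5 F V = 2 F + 6 F V$)
$g{\left(D \right)} = -27 + D$
$b = -12$
$b + g{\left(R{\left(-6,9 \right)} \right)} = -12 + \left(-27 + 2 \left(-6\right) \left(1 + 3 \cdot 9\right)\right) = -12 + \left(-27 + 2 \left(-6\right) \left(1 + 27\right)\right) = -12 + \left(-27 + 2 \left(-6\right) 28\right) = -12 - 363 = -375$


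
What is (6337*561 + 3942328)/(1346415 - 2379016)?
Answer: -7497385/1032601 ≈ -7.2607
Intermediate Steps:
(6337*561 + 3942328)/(1346415 - 2379016) = (3555057 + 3942328)/(-1032601) = 7497385*(-1/1032601) = -7497385/1032601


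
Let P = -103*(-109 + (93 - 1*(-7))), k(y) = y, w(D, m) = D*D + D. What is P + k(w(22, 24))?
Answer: 1433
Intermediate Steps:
w(D, m) = D + D² (w(D, m) = D² + D = D + D²)
P = 927 (P = -103*(-109 + (93 + 7)) = -103*(-109 + 100) = -103*(-9) = 927)
P + k(w(22, 24)) = 927 + 22*(1 + 22) = 927 + 22*23 = 927 + 506 = 1433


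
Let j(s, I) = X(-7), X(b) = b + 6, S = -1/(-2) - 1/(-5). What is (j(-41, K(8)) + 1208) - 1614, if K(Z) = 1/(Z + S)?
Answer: -407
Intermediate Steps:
S = 7/10 (S = -1*(-½) - 1*(-⅕) = ½ + ⅕ = 7/10 ≈ 0.70000)
X(b) = 6 + b
K(Z) = 1/(7/10 + Z) (K(Z) = 1/(Z + 7/10) = 1/(7/10 + Z))
j(s, I) = -1 (j(s, I) = 6 - 7 = -1)
(j(-41, K(8)) + 1208) - 1614 = (-1 + 1208) - 1614 = 1207 - 1614 = -407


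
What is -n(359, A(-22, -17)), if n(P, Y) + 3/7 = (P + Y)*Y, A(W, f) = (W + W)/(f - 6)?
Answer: -2555121/3703 ≈ -690.01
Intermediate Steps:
A(W, f) = 2*W/(-6 + f) (A(W, f) = (2*W)/(-6 + f) = 2*W/(-6 + f))
n(P, Y) = -3/7 + Y*(P + Y) (n(P, Y) = -3/7 + (P + Y)*Y = -3/7 + Y*(P + Y))
-n(359, A(-22, -17)) = -(-3/7 + (2*(-22)/(-6 - 17))² + 359*(2*(-22)/(-6 - 17))) = -(-3/7 + (2*(-22)/(-23))² + 359*(2*(-22)/(-23))) = -(-3/7 + (2*(-22)*(-1/23))² + 359*(2*(-22)*(-1/23))) = -(-3/7 + (44/23)² + 359*(44/23)) = -(-3/7 + 1936/529 + 15796/23) = -1*2555121/3703 = -2555121/3703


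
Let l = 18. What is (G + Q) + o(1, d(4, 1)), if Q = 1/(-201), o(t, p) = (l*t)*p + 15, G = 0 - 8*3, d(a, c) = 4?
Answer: 12662/201 ≈ 62.995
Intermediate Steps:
G = -24 (G = 0 - 24 = -24)
o(t, p) = 15 + 18*p*t (o(t, p) = (18*t)*p + 15 = 18*p*t + 15 = 15 + 18*p*t)
Q = -1/201 ≈ -0.0049751
(G + Q) + o(1, d(4, 1)) = (-24 - 1/201) + (15 + 18*4*1) = -4825/201 + (15 + 72) = -4825/201 + 87 = 12662/201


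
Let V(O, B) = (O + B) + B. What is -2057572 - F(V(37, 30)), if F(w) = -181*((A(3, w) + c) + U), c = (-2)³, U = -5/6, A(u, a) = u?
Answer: -12351767/6 ≈ -2.0586e+6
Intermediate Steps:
U = -⅚ (U = -5*⅙ = -⅚ ≈ -0.83333)
c = -8
V(O, B) = O + 2*B (V(O, B) = (B + O) + B = O + 2*B)
F(w) = 6335/6 (F(w) = -181*((3 - 8) - ⅚) = -181*(-5 - ⅚) = -181*(-35/6) = 6335/6)
-2057572 - F(V(37, 30)) = -2057572 - 1*6335/6 = -2057572 - 6335/6 = -12351767/6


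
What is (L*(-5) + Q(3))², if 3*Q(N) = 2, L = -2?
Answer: 1024/9 ≈ 113.78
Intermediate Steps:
Q(N) = ⅔ (Q(N) = (⅓)*2 = ⅔)
(L*(-5) + Q(3))² = (-2*(-5) + ⅔)² = (10 + ⅔)² = (32/3)² = 1024/9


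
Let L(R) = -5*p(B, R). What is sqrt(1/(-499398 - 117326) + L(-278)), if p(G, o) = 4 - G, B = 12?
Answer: sqrt(3803484767579)/308362 ≈ 6.3246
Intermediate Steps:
L(R) = 40 (L(R) = -5*(4 - 1*12) = -5*(4 - 12) = -5*(-8) = 40)
sqrt(1/(-499398 - 117326) + L(-278)) = sqrt(1/(-499398 - 117326) + 40) = sqrt(1/(-616724) + 40) = sqrt(-1/616724 + 40) = sqrt(24668959/616724) = sqrt(3803484767579)/308362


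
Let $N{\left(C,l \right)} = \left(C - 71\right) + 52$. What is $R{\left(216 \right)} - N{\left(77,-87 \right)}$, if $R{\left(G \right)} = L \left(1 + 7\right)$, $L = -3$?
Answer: $-82$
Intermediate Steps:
$N{\left(C,l \right)} = -19 + C$ ($N{\left(C,l \right)} = \left(-71 + C\right) + 52 = -19 + C$)
$R{\left(G \right)} = -24$ ($R{\left(G \right)} = - 3 \left(1 + 7\right) = \left(-3\right) 8 = -24$)
$R{\left(216 \right)} - N{\left(77,-87 \right)} = -24 - \left(-19 + 77\right) = -24 - 58 = -82$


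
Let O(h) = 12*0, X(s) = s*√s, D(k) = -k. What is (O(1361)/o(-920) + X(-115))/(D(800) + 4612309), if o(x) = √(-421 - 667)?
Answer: -115*I*√115/4611509 ≈ -0.00026743*I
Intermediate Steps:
o(x) = 8*I*√17 (o(x) = √(-1088) = 8*I*√17)
X(s) = s^(3/2)
O(h) = 0
(O(1361)/o(-920) + X(-115))/(D(800) + 4612309) = (0/((8*I*√17)) + (-115)^(3/2))/(-1*800 + 4612309) = (0*(-I*√17/136) - 115*I*√115)/(-800 + 4612309) = (0 - 115*I*√115)/4611509 = -115*I*√115*(1/4611509) = -115*I*√115/4611509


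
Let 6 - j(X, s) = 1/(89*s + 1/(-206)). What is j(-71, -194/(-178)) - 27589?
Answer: -551136129/19981 ≈ -27583.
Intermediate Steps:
j(X, s) = 6 - 1/(-1/206 + 89*s) (j(X, s) = 6 - 1/(89*s + 1/(-206)) = 6 - 1/(89*s - 1/206) = 6 - 1/(-1/206 + 89*s))
j(-71, -194/(-178)) - 27589 = 4*(-53 + 27501*(-194/(-178)))/(-1 + 18334*(-194/(-178))) - 27589 = 4*(-53 + 27501*(-194*(-1/178)))/(-1 + 18334*(-194*(-1/178))) - 27589 = 4*(-53 + 27501*(97/89))/(-1 + 18334*(97/89)) - 27589 = 4*(-53 + 29973)/(-1 + 19982) - 27589 = 4*29920/19981 - 27589 = 4*(1/19981)*29920 - 27589 = 119680/19981 - 27589 = -551136129/19981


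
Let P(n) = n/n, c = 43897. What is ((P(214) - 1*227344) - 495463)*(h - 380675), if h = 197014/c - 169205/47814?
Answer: 41251230203999720431/149920797 ≈ 2.7515e+11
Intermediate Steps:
h = 1992435511/2098891158 (h = 197014/43897 - 169205/47814 = 1992435511/2098891158 ≈ 0.94928)
P(n) = 1
((P(214) - 1*227344) - 495463)*(h - 380675) = ((1 - 1*227344) - 495463)*(1992435511/2098891158 - 380675) = ((1 - 227344) - 495463)*(-798993399136139/2098891158) = (-227343 - 495463)*(-798993399136139/2098891158) = -722806*(-798993399136139/2098891158) = 41251230203999720431/149920797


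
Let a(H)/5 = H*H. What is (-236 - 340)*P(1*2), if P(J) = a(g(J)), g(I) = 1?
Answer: -2880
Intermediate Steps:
a(H) = 5*H**2 (a(H) = 5*(H*H) = 5*H**2)
P(J) = 5 (P(J) = 5*1**2 = 5*1 = 5)
(-236 - 340)*P(1*2) = (-236 - 340)*5 = -576*5 = -2880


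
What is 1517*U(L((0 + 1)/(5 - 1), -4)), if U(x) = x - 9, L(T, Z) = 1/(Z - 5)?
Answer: -124394/9 ≈ -13822.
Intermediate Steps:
L(T, Z) = 1/(-5 + Z)
U(x) = -9 + x
1517*U(L((0 + 1)/(5 - 1), -4)) = 1517*(-9 + 1/(-5 - 4)) = 1517*(-9 + 1/(-9)) = 1517*(-9 - ⅑) = 1517*(-82/9) = -124394/9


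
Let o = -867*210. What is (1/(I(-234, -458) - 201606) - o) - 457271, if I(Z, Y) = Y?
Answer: -55608214865/202064 ≈ -2.7520e+5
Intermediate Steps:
o = -182070
(1/(I(-234, -458) - 201606) - o) - 457271 = (1/(-458 - 201606) - 1*(-182070)) - 457271 = (1/(-202064) + 182070) - 457271 = (-1/202064 + 182070) - 457271 = 36789792479/202064 - 457271 = -55608214865/202064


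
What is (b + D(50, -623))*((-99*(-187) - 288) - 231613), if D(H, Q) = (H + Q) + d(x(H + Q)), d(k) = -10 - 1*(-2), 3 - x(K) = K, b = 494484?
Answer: -105392973364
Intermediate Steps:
x(K) = 3 - K
d(k) = -8 (d(k) = -10 + 2 = -8)
D(H, Q) = -8 + H + Q (D(H, Q) = (H + Q) - 8 = -8 + H + Q)
(b + D(50, -623))*((-99*(-187) - 288) - 231613) = (494484 + (-8 + 50 - 623))*((-99*(-187) - 288) - 231613) = (494484 - 581)*((18513 - 288) - 231613) = 493903*(18225 - 231613) = 493903*(-213388) = -105392973364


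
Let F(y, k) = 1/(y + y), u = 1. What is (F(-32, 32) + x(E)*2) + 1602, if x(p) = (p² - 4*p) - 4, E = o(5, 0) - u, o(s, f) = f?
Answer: 102655/64 ≈ 1604.0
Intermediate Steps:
E = -1 (E = 0 - 1*1 = 0 - 1 = -1)
F(y, k) = 1/(2*y)
x(p) = -4 + p² - 4*p
(F(-32, 32) + x(E)*2) + 1602 = ((½)/(-32) + (-4 + (-1)² - 4*(-1))*2) + 1602 = ((½)*(-1/32) + (-4 + 1 + 4)*2) + 1602 = (-1/64 + 1*2) + 1602 = (-1/64 + 2) + 1602 = 127/64 + 1602 = 102655/64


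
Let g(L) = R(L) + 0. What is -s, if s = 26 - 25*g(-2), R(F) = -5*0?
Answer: -26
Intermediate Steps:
R(F) = 0
g(L) = 0 (g(L) = 0 + 0 = 0)
s = 26 (s = 26 - 25*0 = 26 + 0 = 26)
-s = -1*26 = -26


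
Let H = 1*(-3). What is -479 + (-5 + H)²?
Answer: -415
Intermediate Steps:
H = -3
-479 + (-5 + H)² = -479 + (-5 - 3)² = -479 + (-8)² = -479 + 64 = -415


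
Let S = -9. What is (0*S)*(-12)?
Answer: 0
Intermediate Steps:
(0*S)*(-12) = (0*(-9))*(-12) = 0*(-12) = 0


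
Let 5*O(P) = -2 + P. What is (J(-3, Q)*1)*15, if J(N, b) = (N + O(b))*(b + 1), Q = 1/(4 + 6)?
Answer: -5577/100 ≈ -55.770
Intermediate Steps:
O(P) = -⅖ + P/5 (O(P) = (-2 + P)/5 = -⅖ + P/5)
Q = ⅒ (Q = 1/10 = ⅒ ≈ 0.10000)
J(N, b) = (1 + b)*(-⅖ + N + b/5) (J(N, b) = (N + (-⅖ + b/5))*(b + 1) = (-⅖ + N + b/5)*(1 + b) = (1 + b)*(-⅖ + N + b/5))
(J(-3, Q)*1)*15 = ((-⅖ - 3 - ⅕*⅒ + (⅒)²/5 - 3*⅒)*1)*15 = ((-⅖ - 3 - 1/50 + (⅕)*(1/100) - 3/10)*1)*15 = ((-⅖ - 3 - 1/50 + 1/500 - 3/10)*1)*15 = -1859/500*1*15 = -1859/500*15 = -5577/100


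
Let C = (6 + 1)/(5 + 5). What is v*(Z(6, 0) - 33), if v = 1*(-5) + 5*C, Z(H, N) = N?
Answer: 99/2 ≈ 49.500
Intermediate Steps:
C = 7/10 ≈ 0.70000
v = -3/2 (v = 1*(-5) + 5*(7/10) = -5 + 7/2 = -3/2 ≈ -1.5000)
v*(Z(6, 0) - 33) = -3*(0 - 33)/2 = -3/2*(-33) = 99/2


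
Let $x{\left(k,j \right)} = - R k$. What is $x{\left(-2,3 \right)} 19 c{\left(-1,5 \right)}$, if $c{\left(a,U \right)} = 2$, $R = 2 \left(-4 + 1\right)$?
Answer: $-456$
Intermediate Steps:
$R = -6$ ($R = 2 \left(-3\right) = -6$)
$x{\left(k,j \right)} = 6 k$ ($x{\left(k,j \right)} = - \left(-6\right) k = 6 k$)
$x{\left(-2,3 \right)} 19 c{\left(-1,5 \right)} = 6 \left(-2\right) 19 \cdot 2 = \left(-12\right) 19 \cdot 2 = \left(-228\right) 2 = -456$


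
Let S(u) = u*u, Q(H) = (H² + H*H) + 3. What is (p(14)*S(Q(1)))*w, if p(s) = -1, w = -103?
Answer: 2575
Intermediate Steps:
Q(H) = 3 + 2*H² (Q(H) = (H² + H²) + 3 = 2*H² + 3 = 3 + 2*H²)
S(u) = u²
(p(14)*S(Q(1)))*w = -(3 + 2*1²)²*(-103) = -(3 + 2*1)²*(-103) = -(3 + 2)²*(-103) = -1*5²*(-103) = -1*25*(-103) = -25*(-103) = 2575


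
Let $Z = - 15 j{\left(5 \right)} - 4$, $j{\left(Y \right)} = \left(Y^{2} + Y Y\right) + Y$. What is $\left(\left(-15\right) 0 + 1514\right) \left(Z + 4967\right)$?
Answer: $6264932$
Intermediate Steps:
$j{\left(Y \right)} = Y + 2 Y^{2}$ ($j{\left(Y \right)} = \left(Y^{2} + Y^{2}\right) + Y = 2 Y^{2} + Y = Y + 2 Y^{2}$)
$Z = -829$ ($Z = - 15 \cdot 5 \left(1 + 2 \cdot 5\right) - 4 = - 15 \cdot 5 \left(1 + 10\right) - 4 = - 15 \cdot 5 \cdot 11 - 4 = \left(-15\right) 55 - 4 = -825 - 4 = -829$)
$\left(\left(-15\right) 0 + 1514\right) \left(Z + 4967\right) = \left(\left(-15\right) 0 + 1514\right) \left(-829 + 4967\right) = \left(0 + 1514\right) 4138 = 1514 \cdot 4138 = 6264932$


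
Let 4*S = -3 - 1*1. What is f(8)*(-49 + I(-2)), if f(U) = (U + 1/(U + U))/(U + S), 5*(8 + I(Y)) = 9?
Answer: -8901/140 ≈ -63.579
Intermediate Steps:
I(Y) = -31/5 (I(Y) = -8 + (⅕)*9 = -8 + 9/5 = -31/5)
S = -1 (S = (-3 - 1*1)/4 = (-3 - 1)/4 = (¼)*(-4) = -1)
f(U) = (U + 1/(2*U))/(-1 + U) (f(U) = (U + 1/(U + U))/(U - 1) = (U + 1/(2*U))/(-1 + U))
f(8)*(-49 + I(-2)) = ((½ + 8²)/(8*(-1 + 8)))*(-49 - 31/5) = ((⅛)*(½ + 64)/7)*(-276/5) = ((⅛)*(⅐)*(129/2))*(-276/5) = (129/112)*(-276/5) = -8901/140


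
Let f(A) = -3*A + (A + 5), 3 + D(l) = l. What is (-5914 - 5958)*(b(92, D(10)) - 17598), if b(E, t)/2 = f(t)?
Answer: 209137152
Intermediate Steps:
D(l) = -3 + l
f(A) = 5 - 2*A (f(A) = -3*A + (5 + A) = 5 - 2*A)
b(E, t) = 10 - 4*t (b(E, t) = 2*(5 - 2*t) = 10 - 4*t)
(-5914 - 5958)*(b(92, D(10)) - 17598) = (-5914 - 5958)*((10 - 4*(-3 + 10)) - 17598) = -11872*((10 - 4*7) - 17598) = -11872*((10 - 28) - 17598) = -11872*(-18 - 17598) = -11872*(-17616) = 209137152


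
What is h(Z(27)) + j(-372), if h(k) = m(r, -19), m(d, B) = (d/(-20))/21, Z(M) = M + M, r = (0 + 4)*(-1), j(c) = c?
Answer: -39059/105 ≈ -371.99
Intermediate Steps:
r = -4 (r = 4*(-1) = -4)
Z(M) = 2*M
m(d, B) = -d/420 (m(d, B) = (d*(-1/20))*(1/21) = -d/20*(1/21) = -d/420)
h(k) = 1/105 (h(k) = -1/420*(-4) = 1/105)
h(Z(27)) + j(-372) = 1/105 - 372 = -39059/105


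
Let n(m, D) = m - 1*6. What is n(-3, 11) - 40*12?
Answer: -489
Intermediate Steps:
n(m, D) = -6 + m (n(m, D) = m - 6 = -6 + m)
n(-3, 11) - 40*12 = (-6 - 3) - 40*12 = -9 - 480 = -489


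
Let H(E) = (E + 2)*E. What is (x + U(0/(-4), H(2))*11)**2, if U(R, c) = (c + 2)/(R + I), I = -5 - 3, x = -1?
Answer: 3481/16 ≈ 217.56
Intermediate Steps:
I = -8
H(E) = E*(2 + E) (H(E) = (2 + E)*E = E*(2 + E))
U(R, c) = (2 + c)/(-8 + R) (U(R, c) = (c + 2)/(R - 8) = (2 + c)/(-8 + R))
(x + U(0/(-4), H(2))*11)**2 = (-1 + ((2 + 2*(2 + 2))/(-8 + 0/(-4)))*11)**2 = (-1 + ((2 + 2*4)/(-8 + 0*(-1/4)))*11)**2 = (-1 + ((2 + 8)/(-8 + 0))*11)**2 = (-1 + (10/(-8))*11)**2 = (-1 - 1/8*10*11)**2 = (-1 - 5/4*11)**2 = (-1 - 55/4)**2 = (-59/4)**2 = 3481/16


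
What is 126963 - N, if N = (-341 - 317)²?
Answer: -306001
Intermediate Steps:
N = 432964 (N = (-658)² = 432964)
126963 - N = 126963 - 1*432964 = 126963 - 432964 = -306001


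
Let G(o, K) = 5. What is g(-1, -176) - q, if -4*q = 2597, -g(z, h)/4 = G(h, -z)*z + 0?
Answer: 2677/4 ≈ 669.25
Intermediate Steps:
g(z, h) = -20*z (g(z, h) = -4*(5*z + 0) = -20*z)
q = -2597/4 (q = -¼*2597 = -2597/4 ≈ -649.25)
g(-1, -176) - q = -20*(-1) - 1*(-2597/4) = 20 + 2597/4 = 2677/4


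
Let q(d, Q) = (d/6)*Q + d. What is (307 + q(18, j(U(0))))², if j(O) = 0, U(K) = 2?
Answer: 105625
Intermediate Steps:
q(d, Q) = d + Q*d/6 (q(d, Q) = (d*(⅙))*Q + d = (d/6)*Q + d = Q*d/6 + d = d + Q*d/6)
(307 + q(18, j(U(0))))² = (307 + (⅙)*18*(6 + 0))² = (307 + (⅙)*18*6)² = (307 + 18)² = 325² = 105625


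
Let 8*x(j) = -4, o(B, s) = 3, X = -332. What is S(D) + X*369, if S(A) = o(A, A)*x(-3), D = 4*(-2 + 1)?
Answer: -245019/2 ≈ -1.2251e+5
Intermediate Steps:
D = -4 (D = 4*(-1) = -4)
x(j) = -½ (x(j) = (⅛)*(-4) = -½)
S(A) = -3/2 (S(A) = 3*(-½) = -3/2)
S(D) + X*369 = -3/2 - 332*369 = -3/2 - 122508 = -245019/2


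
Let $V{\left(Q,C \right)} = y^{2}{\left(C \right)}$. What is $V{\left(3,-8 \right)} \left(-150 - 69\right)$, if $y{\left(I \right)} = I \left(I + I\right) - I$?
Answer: $-4050624$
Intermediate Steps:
$y{\left(I \right)} = - I + 2 I^{2}$ ($y{\left(I \right)} = I 2 I - I = 2 I^{2} - I = - I + 2 I^{2}$)
$V{\left(Q,C \right)} = C^{2} \left(-1 + 2 C\right)^{2}$ ($V{\left(Q,C \right)} = \left(C \left(-1 + 2 C\right)\right)^{2} = C^{2} \left(-1 + 2 C\right)^{2}$)
$V{\left(3,-8 \right)} \left(-150 - 69\right) = \left(-8\right)^{2} \left(-1 + 2 \left(-8\right)\right)^{2} \left(-150 - 69\right) = 64 \left(-1 - 16\right)^{2} \left(-219\right) = 64 \left(-17\right)^{2} \left(-219\right) = 64 \cdot 289 \left(-219\right) = 18496 \left(-219\right) = -4050624$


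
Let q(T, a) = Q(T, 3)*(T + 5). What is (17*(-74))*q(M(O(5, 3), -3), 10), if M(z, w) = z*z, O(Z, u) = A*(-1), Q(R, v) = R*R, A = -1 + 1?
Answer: 0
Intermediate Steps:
A = 0
Q(R, v) = R²
O(Z, u) = 0 (O(Z, u) = 0*(-1) = 0)
M(z, w) = z²
q(T, a) = T²*(5 + T) (q(T, a) = T²*(T + 5) = T²*(5 + T))
(17*(-74))*q(M(O(5, 3), -3), 10) = (17*(-74))*((0²)²*(5 + 0²)) = -1258*0²*(5 + 0) = -0*5 = -1258*0 = 0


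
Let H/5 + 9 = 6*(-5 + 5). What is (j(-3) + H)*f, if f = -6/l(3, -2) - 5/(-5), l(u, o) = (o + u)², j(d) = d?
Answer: 240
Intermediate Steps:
H = -45 (H = -45 + 5*(6*(-5 + 5)) = -45 + 5*(6*0) = -45 + 5*0 = -45 + 0 = -45)
f = -5 (f = -6/(-2 + 3)² - 5/(-5) = -6/(1²) - 5*(-⅕) = -6/1 + 1 = -6*1 + 1 = -6 + 1 = -5)
(j(-3) + H)*f = (-3 - 45)*(-5) = -48*(-5) = 240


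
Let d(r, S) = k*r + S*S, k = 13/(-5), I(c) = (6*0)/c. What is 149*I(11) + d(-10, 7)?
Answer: 75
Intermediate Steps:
I(c) = 0 (I(c) = 0/c = 0)
k = -13/5 (k = 13*(-⅕) = -13/5 ≈ -2.6000)
d(r, S) = S² - 13*r/5 (d(r, S) = -13*r/5 + S*S = -13*r/5 + S² = S² - 13*r/5)
149*I(11) + d(-10, 7) = 149*0 + (7² - 13/5*(-10)) = 0 + (49 + 26) = 0 + 75 = 75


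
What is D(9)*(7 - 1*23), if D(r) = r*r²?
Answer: -11664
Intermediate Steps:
D(r) = r³
D(9)*(7 - 1*23) = 9³*(7 - 1*23) = 729*(7 - 23) = 729*(-16) = -11664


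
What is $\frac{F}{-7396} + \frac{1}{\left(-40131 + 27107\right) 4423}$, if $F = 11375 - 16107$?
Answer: $\frac{68146892967}{106511926048} \approx 0.6398$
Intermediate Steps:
$F = -4732$
$\frac{F}{-7396} + \frac{1}{\left(-40131 + 27107\right) 4423} = - \frac{4732}{-7396} + \frac{1}{\left(-40131 + 27107\right) 4423} = \left(-4732\right) \left(- \frac{1}{7396}\right) + \frac{1}{-13024} \cdot \frac{1}{4423} = \frac{1183}{1849} - \frac{1}{57605152} = \frac{68146892967}{106511926048}$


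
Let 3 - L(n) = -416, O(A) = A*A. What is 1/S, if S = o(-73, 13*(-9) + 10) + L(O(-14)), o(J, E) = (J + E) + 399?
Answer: 1/638 ≈ 0.0015674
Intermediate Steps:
O(A) = A²
L(n) = 419 (L(n) = 3 - 1*(-416) = 3 + 416 = 419)
o(J, E) = 399 + E + J (o(J, E) = (E + J) + 399 = 399 + E + J)
S = 638 (S = (399 + (13*(-9) + 10) - 73) + 419 = (399 + (-117 + 10) - 73) + 419 = (399 - 107 - 73) + 419 = 219 + 419 = 638)
1/S = 1/638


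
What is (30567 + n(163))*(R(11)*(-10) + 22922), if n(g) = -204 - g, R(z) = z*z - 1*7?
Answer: 657816400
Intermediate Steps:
R(z) = -7 + z² (R(z) = z² - 7 = -7 + z²)
(30567 + n(163))*(R(11)*(-10) + 22922) = (30567 + (-204 - 1*163))*((-7 + 11²)*(-10) + 22922) = (30567 + (-204 - 163))*((-7 + 121)*(-10) + 22922) = (30567 - 367)*(114*(-10) + 22922) = 30200*(-1140 + 22922) = 30200*21782 = 657816400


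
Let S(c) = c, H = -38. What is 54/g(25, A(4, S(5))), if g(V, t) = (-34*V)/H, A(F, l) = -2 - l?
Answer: 1026/425 ≈ 2.4141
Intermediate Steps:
g(V, t) = 17*V/19 (g(V, t) = -34*V/(-38) = -34*V*(-1/38) = 17*V/19)
54/g(25, A(4, S(5))) = 54/((17/19)*25) = 54/(425/19) = (19/425)*54 = 1026/425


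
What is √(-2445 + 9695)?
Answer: 5*√290 ≈ 85.147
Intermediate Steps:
√(-2445 + 9695) = √7250 = 5*√290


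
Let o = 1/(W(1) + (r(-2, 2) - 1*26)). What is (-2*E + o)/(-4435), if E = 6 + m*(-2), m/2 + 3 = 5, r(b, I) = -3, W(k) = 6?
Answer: -91/102005 ≈ -0.00089211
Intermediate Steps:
m = 4 (m = -6 + 2*5 = -6 + 10 = 4)
o = -1/23 (o = 1/(6 + (-3 - 1*26)) = 1/(6 + (-3 - 26)) = 1/(6 - 29) = 1/(-23) = -1/23 ≈ -0.043478)
E = -2 (E = 6 + 4*(-2) = 6 - 8 = -2)
(-2*E + o)/(-4435) = (-2*(-2) - 1/23)/(-4435) = (4 - 1/23)*(-1/4435) = (91/23)*(-1/4435) = -91/102005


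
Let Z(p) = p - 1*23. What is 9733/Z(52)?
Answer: 9733/29 ≈ 335.62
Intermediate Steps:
Z(p) = -23 + p (Z(p) = p - 23 = -23 + p)
9733/Z(52) = 9733/(-23 + 52) = 9733/29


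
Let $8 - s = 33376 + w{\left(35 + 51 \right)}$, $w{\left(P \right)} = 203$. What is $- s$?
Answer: $33571$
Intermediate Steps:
$s = -33571$ ($s = 8 - \left(33376 + 203\right) = 8 - 33579 = -33571$)
$- s = \left(-1\right) \left(-33571\right) = 33571$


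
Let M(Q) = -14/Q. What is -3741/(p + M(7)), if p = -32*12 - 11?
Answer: 3741/397 ≈ 9.4232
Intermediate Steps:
p = -395 (p = -384 - 11 = -395)
-3741/(p + M(7)) = -3741/(-395 - 14/7) = -3741/(-395 - 14*⅐) = -3741/(-395 - 2) = -3741/(-397) = -3741*(-1/397) = 3741/397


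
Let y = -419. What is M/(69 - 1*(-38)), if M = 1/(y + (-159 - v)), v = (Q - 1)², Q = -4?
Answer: -1/64521 ≈ -1.5499e-5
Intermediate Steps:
v = 25 (v = (-4 - 1)² = (-5)² = 25)
M = -1/603 (M = 1/(-419 + (-159 - 1*25)) = 1/(-419 + (-159 - 25)) = 1/(-419 - 184) = 1/(-603) = -1/603 ≈ -0.0016584)
M/(69 - 1*(-38)) = -1/603/(69 - 1*(-38)) = -1/603/(69 + 38) = -1/603/107 = (1/107)*(-1/603) = -1/64521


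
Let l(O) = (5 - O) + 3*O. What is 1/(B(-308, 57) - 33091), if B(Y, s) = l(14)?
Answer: -1/33058 ≈ -3.0250e-5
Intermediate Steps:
l(O) = 5 + 2*O
B(Y, s) = 33 (B(Y, s) = 5 + 2*14 = 5 + 28 = 33)
1/(B(-308, 57) - 33091) = 1/(33 - 33091) = 1/(-33058) = -1/33058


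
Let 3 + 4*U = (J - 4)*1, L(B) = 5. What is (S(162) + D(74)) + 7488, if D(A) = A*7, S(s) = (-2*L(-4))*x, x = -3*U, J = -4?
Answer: 15847/2 ≈ 7923.5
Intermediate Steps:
U = -11/4 (U = -¾ + ((-4 - 4)*1)/4 = -¾ + (-8*1)/4 = -¾ + (¼)*(-8) = -¾ - 2 = -11/4 ≈ -2.7500)
x = 33/4 (x = -3*(-11/4) = 33/4 ≈ 8.2500)
S(s) = -165/2 (S(s) = -2*5*(33/4) = -10*33/4 = -165/2)
D(A) = 7*A
(S(162) + D(74)) + 7488 = (-165/2 + 7*74) + 7488 = (-165/2 + 518) + 7488 = 871/2 + 7488 = 15847/2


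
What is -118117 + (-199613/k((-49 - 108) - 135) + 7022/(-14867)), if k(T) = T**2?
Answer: -149731024681175/1267619888 ≈ -1.1812e+5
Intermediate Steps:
-118117 + (-199613/k((-49 - 108) - 135) + 7022/(-14867)) = -118117 + (-199613/((-49 - 108) - 135)**2 + 7022/(-14867)) = -118117 + (-199613/(-157 - 135)**2 + 7022*(-1/14867)) = -118117 + (-199613/((-292)**2) - 7022/14867) = -118117 + (-199613/85264 - 7022/14867) = -118117 - 3566370279/1267619888 = -149731024681175/1267619888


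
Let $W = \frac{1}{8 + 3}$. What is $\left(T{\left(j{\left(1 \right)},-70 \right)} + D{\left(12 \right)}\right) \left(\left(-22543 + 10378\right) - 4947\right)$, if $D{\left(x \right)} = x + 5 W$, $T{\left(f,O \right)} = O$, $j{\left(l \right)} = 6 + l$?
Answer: $\frac{10831896}{11} \approx 9.8472 \cdot 10^{5}$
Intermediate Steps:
$W = \frac{1}{11} \approx 0.090909$
$D{\left(x \right)} = \frac{5}{11} + x$ ($D{\left(x \right)} = x + 5 \cdot \frac{1}{11} = x + \frac{5}{11} = \frac{5}{11} + x$)
$\left(T{\left(j{\left(1 \right)},-70 \right)} + D{\left(12 \right)}\right) \left(\left(-22543 + 10378\right) - 4947\right) = \left(-70 + \left(\frac{5}{11} + 12\right)\right) \left(\left(-22543 + 10378\right) - 4947\right) = \left(-70 + \frac{137}{11}\right) \left(-12165 - 4947\right) = \left(- \frac{633}{11}\right) \left(-17112\right) = \frac{10831896}{11}$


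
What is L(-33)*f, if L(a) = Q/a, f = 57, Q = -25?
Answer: 475/11 ≈ 43.182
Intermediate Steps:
L(a) = -25/a
L(-33)*f = -25/(-33)*57 = -25*(-1/33)*57 = (25/33)*57 = 475/11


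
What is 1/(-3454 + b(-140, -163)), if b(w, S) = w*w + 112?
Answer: 1/16258 ≈ 6.1508e-5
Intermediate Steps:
b(w, S) = 112 + w² (b(w, S) = w² + 112 = 112 + w²)
1/(-3454 + b(-140, -163)) = 1/(-3454 + (112 + (-140)²)) = 1/(-3454 + (112 + 19600)) = 1/(-3454 + 19712) = 1/16258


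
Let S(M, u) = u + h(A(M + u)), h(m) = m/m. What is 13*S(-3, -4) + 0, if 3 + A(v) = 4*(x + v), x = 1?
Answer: -39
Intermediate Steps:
A(v) = 1 + 4*v (A(v) = -3 + 4*(1 + v) = -3 + (4 + 4*v) = 1 + 4*v)
h(m) = 1
S(M, u) = 1 + u (S(M, u) = u + 1 = 1 + u)
13*S(-3, -4) + 0 = 13*(1 - 4) + 0 = 13*(-3) + 0 = -39 + 0 = -39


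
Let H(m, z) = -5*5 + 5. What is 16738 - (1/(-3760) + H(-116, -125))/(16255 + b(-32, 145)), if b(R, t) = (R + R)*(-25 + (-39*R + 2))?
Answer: 1303696014133/77888400 ≈ 16738.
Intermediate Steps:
H(m, z) = -20 (H(m, z) = -25 + 5 = -20)
b(R, t) = 2*R*(-23 - 39*R) (b(R, t) = (2*R)*(-25 + (2 - 39*R)) = (2*R)*(-23 - 39*R) = 2*R*(-23 - 39*R))
16738 - (1/(-3760) + H(-116, -125))/(16255 + b(-32, 145)) = 16738 - (1/(-3760) - 20)/(16255 - 2*(-32)*(23 + 39*(-32))) = 16738 - (-1/3760 - 20)/(16255 - 2*(-32)*(23 - 1248)) = 16738 - (-75201)/(3760*(16255 - 2*(-32)*(-1225))) = 16738 - (-75201)/(3760*(16255 - 78400)) = 16738 - (-75201)/(3760*(-62145)) = 16738 - (-75201)*(-1)/(3760*62145) = 16738 - 1*25067/77888400 = 16738 - 25067/77888400 = 1303696014133/77888400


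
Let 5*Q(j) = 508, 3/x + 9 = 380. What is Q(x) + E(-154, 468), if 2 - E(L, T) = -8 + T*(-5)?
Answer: 12258/5 ≈ 2451.6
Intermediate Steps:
x = 3/371 (x = 3/(-9 + 380) = 3/371 ≈ 0.0080862)
E(L, T) = 10 + 5*T (E(L, T) = 2 - (-8 + T*(-5)) = 2 - (-8 - 5*T) = 2 + (8 + 5*T) = 10 + 5*T)
Q(j) = 508/5 (Q(j) = (⅕)*508 = 508/5)
Q(x) + E(-154, 468) = 508/5 + (10 + 5*468) = 508/5 + (10 + 2340) = 508/5 + 2350 = 12258/5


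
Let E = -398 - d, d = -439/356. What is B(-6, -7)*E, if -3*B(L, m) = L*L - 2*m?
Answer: 1177075/178 ≈ 6612.8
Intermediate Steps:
d = -439/356 (d = -439*1/356 = -439/356 ≈ -1.2331)
B(L, m) = -L²/3 + 2*m/3 (B(L, m) = -(L*L - 2*m)/3 = -(L² - 2*m)/3 = -L²/3 + 2*m/3)
E = -141249/356 (E = -398 - 1*(-439/356) = -398 + 439/356 = -141249/356 ≈ -396.77)
B(-6, -7)*E = (-⅓*(-6)² + (⅔)*(-7))*(-141249/356) = (-⅓*36 - 14/3)*(-141249/356) = (-12 - 14/3)*(-141249/356) = -50/3*(-141249/356) = 1177075/178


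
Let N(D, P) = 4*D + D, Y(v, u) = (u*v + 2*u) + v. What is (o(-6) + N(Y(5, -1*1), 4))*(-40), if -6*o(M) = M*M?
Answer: 640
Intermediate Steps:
o(M) = -M**2/6 (o(M) = -M*M/6 = -M**2/6)
Y(v, u) = v + 2*u + u*v (Y(v, u) = (2*u + u*v) + v = v + 2*u + u*v)
N(D, P) = 5*D
(o(-6) + N(Y(5, -1*1), 4))*(-40) = (-1/6*(-6)**2 + 5*(5 + 2*(-1*1) - 1*1*5))*(-40) = (-1/6*36 + 5*(5 + 2*(-1) - 1*5))*(-40) = (-6 + 5*(5 - 2 - 5))*(-40) = (-6 + 5*(-2))*(-40) = (-6 - 10)*(-40) = -16*(-40) = 640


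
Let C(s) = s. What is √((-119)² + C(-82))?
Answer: 19*√39 ≈ 118.65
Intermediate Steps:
√((-119)² + C(-82)) = √((-119)² - 82) = √(14161 - 82) = √14079 = 19*√39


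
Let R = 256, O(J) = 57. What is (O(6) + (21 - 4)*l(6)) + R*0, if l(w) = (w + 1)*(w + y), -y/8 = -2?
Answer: 2675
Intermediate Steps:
y = 16 (y = -8*(-2) = 16)
l(w) = (1 + w)*(16 + w) (l(w) = (w + 1)*(w + 16) = (1 + w)*(16 + w))
(O(6) + (21 - 4)*l(6)) + R*0 = (57 + (21 - 4)*(16 + 6² + 17*6)) + 256*0 = (57 + 17*(16 + 36 + 102)) + 0 = (57 + 17*154) + 0 = (57 + 2618) + 0 = 2675 + 0 = 2675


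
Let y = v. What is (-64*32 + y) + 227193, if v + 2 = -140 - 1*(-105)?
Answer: 225108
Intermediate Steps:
v = -37 (v = -2 + (-140 - 1*(-105)) = -2 + (-140 + 105) = -2 - 35 = -37)
y = -37
(-64*32 + y) + 227193 = (-64*32 - 37) + 227193 = (-2048 - 37) + 227193 = -2085 + 227193 = 225108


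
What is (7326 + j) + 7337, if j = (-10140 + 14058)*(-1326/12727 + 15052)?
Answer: 57749242985/979 ≈ 5.8988e+7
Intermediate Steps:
j = 57734887908/979 (j = 3918*(-1326*1/12727 + 15052) = 3918*(-102/979 + 15052) = 3918*(14735806/979) = 57734887908/979 ≈ 5.8973e+7)
(7326 + j) + 7337 = (7326 + 57734887908/979) + 7337 = 57742060062/979 + 7337 = 57749242985/979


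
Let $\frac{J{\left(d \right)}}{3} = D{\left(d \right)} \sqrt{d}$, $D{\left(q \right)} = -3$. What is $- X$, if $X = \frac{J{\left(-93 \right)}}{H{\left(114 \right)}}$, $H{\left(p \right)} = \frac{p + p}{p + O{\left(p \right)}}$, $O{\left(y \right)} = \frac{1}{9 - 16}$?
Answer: $\frac{2391 i \sqrt{93}}{532} \approx 43.342 i$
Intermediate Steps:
$O{\left(y \right)} = - \frac{1}{7}$ ($O{\left(y \right)} = \frac{1}{-7} = - \frac{1}{7}$)
$H{\left(p \right)} = \frac{2 p}{- \frac{1}{7} + p}$ ($H{\left(p \right)} = \frac{p + p}{p - \frac{1}{7}} = \frac{2 p}{- \frac{1}{7} + p}$)
$J{\left(d \right)} = - 9 \sqrt{d}$ ($J{\left(d \right)} = 3 \left(- 3 \sqrt{d}\right) = - 9 \sqrt{d}$)
$X = - \frac{2391 i \sqrt{93}}{532}$ ($X = \frac{\left(-9\right) \sqrt{-93}}{14 \cdot 114 \frac{1}{-1 + 7 \cdot 114}} = \frac{\left(-9\right) i \sqrt{93}}{14 \cdot 114 \frac{1}{-1 + 798}} = \frac{\left(-9\right) i \sqrt{93}}{14 \cdot 114 \cdot \frac{1}{797}} = \frac{\left(-9\right) i \sqrt{93}}{\frac{1596}{797}} = - 9 i \sqrt{93} \cdot \frac{797}{1596} = - \frac{2391 i \sqrt{93}}{532} \approx - 43.342 i$)
$- X = - \frac{\left(-2391\right) i \sqrt{93}}{532} = \frac{2391 i \sqrt{93}}{532}$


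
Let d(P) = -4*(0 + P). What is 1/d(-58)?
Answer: 1/232 ≈ 0.0043103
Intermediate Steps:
d(P) = -4*P
1/d(-58) = 1/(-4*(-58)) = 1/232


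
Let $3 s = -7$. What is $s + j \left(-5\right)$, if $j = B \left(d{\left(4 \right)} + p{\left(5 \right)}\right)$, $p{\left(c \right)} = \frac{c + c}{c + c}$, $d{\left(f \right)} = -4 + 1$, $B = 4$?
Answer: $\frac{113}{3} \approx 37.667$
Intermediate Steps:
$s = - \frac{7}{3}$ ($s = \frac{1}{3} \left(-7\right) = - \frac{7}{3} \approx -2.3333$)
$d{\left(f \right)} = -3$
$p{\left(c \right)} = 1$ ($p{\left(c \right)} = \frac{2 c}{2 c} = 2 c \frac{1}{2 c} = 1$)
$j = -8$ ($j = 4 \left(-3 + 1\right) = 4 \left(-2\right) = -8$)
$s + j \left(-5\right) = - \frac{7}{3} - -40 = - \frac{7}{3} + 40 = \frac{113}{3}$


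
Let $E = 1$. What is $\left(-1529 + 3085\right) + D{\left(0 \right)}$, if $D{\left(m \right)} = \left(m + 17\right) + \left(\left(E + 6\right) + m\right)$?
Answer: $1580$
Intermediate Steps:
$D{\left(m \right)} = 24 + 2 m$ ($D{\left(m \right)} = \left(m + 17\right) + \left(\left(1 + 6\right) + m\right) = \left(17 + m\right) + \left(7 + m\right) = 24 + 2 m$)
$\left(-1529 + 3085\right) + D{\left(0 \right)} = \left(-1529 + 3085\right) + \left(24 + 2 \cdot 0\right) = 1556 + \left(24 + 0\right) = 1556 + 24 = 1580$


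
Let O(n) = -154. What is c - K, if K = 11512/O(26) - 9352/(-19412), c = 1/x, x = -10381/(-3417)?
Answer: 41341357397/554168923 ≈ 74.601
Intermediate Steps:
x = 10381/3417 (x = -10381*(-1/3417) = 10381/3417 ≈ 3.0380)
c = 3417/10381 (c = 1/(10381/3417) = 3417/10381 ≈ 0.32916)
K = -27753842/373681 (K = 11512/(-154) - 9352/(-19412) = 11512*(-1/154) - 9352*(-1/19412) = -5756/77 + 2338/4853 = -27753842/373681 ≈ -74.271)
c - K = 3417/10381 - 1*(-27753842/373681) = 3417/10381 + 27753842/373681 = 41341357397/554168923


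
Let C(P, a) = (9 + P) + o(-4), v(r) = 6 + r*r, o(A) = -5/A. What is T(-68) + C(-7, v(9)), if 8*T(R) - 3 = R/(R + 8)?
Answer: 113/30 ≈ 3.7667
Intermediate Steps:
v(r) = 6 + r²
C(P, a) = 41/4 + P (C(P, a) = (9 + P) - 5/(-4) = (9 + P) - 5*(-¼) = (9 + P) + 5/4 = 41/4 + P)
T(R) = 3/8 + R/(8*(8 + R)) (T(R) = 3/8 + (R/(R + 8))/8 = 3/8 + (R/(8 + R))/8 = 3/8 + R/(8*(8 + R)))
T(-68) + C(-7, v(9)) = (6 - 68)/(2*(8 - 68)) + (41/4 - 7) = (½)*(-62)/(-60) + 13/4 = (½)*(-1/60)*(-62) + 13/4 = 31/60 + 13/4 = 113/30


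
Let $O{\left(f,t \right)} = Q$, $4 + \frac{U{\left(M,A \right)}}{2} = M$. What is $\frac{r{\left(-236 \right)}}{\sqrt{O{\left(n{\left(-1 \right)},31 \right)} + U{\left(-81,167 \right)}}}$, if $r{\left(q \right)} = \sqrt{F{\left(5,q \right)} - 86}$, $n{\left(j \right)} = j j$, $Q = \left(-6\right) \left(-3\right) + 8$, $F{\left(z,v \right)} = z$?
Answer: $\frac{3}{4} \approx 0.75$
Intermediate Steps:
$Q = 26$ ($Q = 18 + 8 = 26$)
$U{\left(M,A \right)} = -8 + 2 M$
$n{\left(j \right)} = j^{2}$
$r{\left(q \right)} = 9 i$ ($r{\left(q \right)} = \sqrt{5 - 86} = \sqrt{-81} = 9 i$)
$O{\left(f,t \right)} = 26$
$\frac{r{\left(-236 \right)}}{\sqrt{O{\left(n{\left(-1 \right)},31 \right)} + U{\left(-81,167 \right)}}} = \frac{9 i}{\sqrt{26 + \left(-8 + 2 \left(-81\right)\right)}} = \frac{9 i}{\sqrt{26 - 170}} = \frac{9 i}{\sqrt{-144}} = \frac{9 i}{12 i} = 9 i \left(- \frac{i}{12}\right) = \frac{3}{4}$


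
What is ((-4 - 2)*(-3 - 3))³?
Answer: 46656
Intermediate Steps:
((-4 - 2)*(-3 - 3))³ = (-6*(-6))³ = 36³ = 46656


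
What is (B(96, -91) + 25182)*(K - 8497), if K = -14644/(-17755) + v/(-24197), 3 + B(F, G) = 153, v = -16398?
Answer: -92457149220528084/429617735 ≈ -2.1521e+8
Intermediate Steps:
B(F, G) = 150 (B(F, G) = -3 + 153 = 150)
K = 645487358/429617735 (K = -14644/(-17755) - 16398/(-24197) = -14644*(-1/17755) - 16398*(-1/24197) = 14644/17755 + 16398/24197 = 645487358/429617735 ≈ 1.5025)
(B(96, -91) + 25182)*(K - 8497) = (150 + 25182)*(645487358/429617735 - 8497) = 25332*(-3649816406937/429617735) = -92457149220528084/429617735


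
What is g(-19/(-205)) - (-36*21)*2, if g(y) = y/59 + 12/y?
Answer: 377219221/229805 ≈ 1641.5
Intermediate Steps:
g(y) = 12/y + y/59 (g(y) = y*(1/59) + 12/y = y/59 + 12/y = 12/y + y/59)
g(-19/(-205)) - (-36*21)*2 = (12/((-19/(-205))) + (-19/(-205))/59) - (-36*21)*2 = (12/((-19*(-1/205))) + (-19*(-1/205))/59) - (-756)*2 = (12/(19/205) + (1/59)*(19/205)) - 1*(-1512) = (12*(205/19) + 19/12095) + 1512 = (2460/19 + 19/12095) + 1512 = 29754061/229805 + 1512 = 377219221/229805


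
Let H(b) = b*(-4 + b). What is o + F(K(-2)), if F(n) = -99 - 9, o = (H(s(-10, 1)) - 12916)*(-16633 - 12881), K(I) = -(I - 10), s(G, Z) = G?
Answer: 377070756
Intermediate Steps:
K(I) = 10 - I (K(I) = -(-10 + I) = 10 - I)
o = 377070864 (o = (-10*(-4 - 10) - 12916)*(-16633 - 12881) = (-10*(-14) - 12916)*(-29514) = (140 - 12916)*(-29514) = -12776*(-29514) = 377070864)
F(n) = -108
o + F(K(-2)) = 377070864 - 108 = 377070756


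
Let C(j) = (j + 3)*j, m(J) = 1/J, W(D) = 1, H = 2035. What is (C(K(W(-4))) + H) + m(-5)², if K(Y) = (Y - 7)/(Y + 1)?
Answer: 50876/25 ≈ 2035.0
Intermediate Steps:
K(Y) = (-7 + Y)/(1 + Y)
C(j) = j*(3 + j) (C(j) = (3 + j)*j = j*(3 + j))
(C(K(W(-4))) + H) + m(-5)² = (((-7 + 1)/(1 + 1))*(3 + (-7 + 1)/(1 + 1)) + 2035) + (1/(-5))² = ((-6/2)*(3 - 6/2) + 2035) + (-⅕)² = (((½)*(-6))*(3 + (½)*(-6)) + 2035) + 1/25 = (-3*(3 - 3) + 2035) + 1/25 = (-3*0 + 2035) + 1/25 = (0 + 2035) + 1/25 = 2035 + 1/25 = 50876/25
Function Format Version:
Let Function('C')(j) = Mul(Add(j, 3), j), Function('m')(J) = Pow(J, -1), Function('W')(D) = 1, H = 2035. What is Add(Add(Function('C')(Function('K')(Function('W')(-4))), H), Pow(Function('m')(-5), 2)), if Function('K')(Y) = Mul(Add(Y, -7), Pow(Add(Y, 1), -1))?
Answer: Rational(50876, 25) ≈ 2035.0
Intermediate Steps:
Function('K')(Y) = Mul(Pow(Add(1, Y), -1), Add(-7, Y)) (Function('K')(Y) = Mul(Add(-7, Y), Pow(Add(1, Y), -1)) = Mul(Pow(Add(1, Y), -1), Add(-7, Y)))
Function('C')(j) = Mul(j, Add(3, j)) (Function('C')(j) = Mul(Add(3, j), j) = Mul(j, Add(3, j)))
Add(Add(Function('C')(Function('K')(Function('W')(-4))), H), Pow(Function('m')(-5), 2)) = Add(Add(Mul(Mul(Pow(Add(1, 1), -1), Add(-7, 1)), Add(3, Mul(Pow(Add(1, 1), -1), Add(-7, 1)))), 2035), Pow(Pow(-5, -1), 2)) = Add(Add(Mul(Mul(Pow(2, -1), -6), Add(3, Mul(Pow(2, -1), -6))), 2035), Pow(Rational(-1, 5), 2)) = Add(Add(Mul(Mul(Rational(1, 2), -6), Add(3, Mul(Rational(1, 2), -6))), 2035), Rational(1, 25)) = Add(Add(Mul(-3, Add(3, -3)), 2035), Rational(1, 25)) = Add(Add(Mul(-3, 0), 2035), Rational(1, 25)) = Add(Add(0, 2035), Rational(1, 25)) = Add(2035, Rational(1, 25)) = Rational(50876, 25)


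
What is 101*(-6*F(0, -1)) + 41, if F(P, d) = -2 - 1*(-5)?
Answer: -1777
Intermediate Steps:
F(P, d) = 3 (F(P, d) = -2 + 5 = 3)
101*(-6*F(0, -1)) + 41 = 101*(-6*3) + 41 = 101*(-18) + 41 = -1818 + 41 = -1777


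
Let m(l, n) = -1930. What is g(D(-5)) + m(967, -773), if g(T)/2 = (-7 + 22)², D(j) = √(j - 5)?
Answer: -1480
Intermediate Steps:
D(j) = √(-5 + j)
g(T) = 450 (g(T) = 2*(-7 + 22)² = 2*15² = 2*225 = 450)
g(D(-5)) + m(967, -773) = 450 - 1930 = -1480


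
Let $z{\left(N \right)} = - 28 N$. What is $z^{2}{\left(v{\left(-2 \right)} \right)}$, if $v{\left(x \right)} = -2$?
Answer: $3136$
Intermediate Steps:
$z^{2}{\left(v{\left(-2 \right)} \right)} = \left(\left(-28\right) \left(-2\right)\right)^{2} = 56^{2} = 3136$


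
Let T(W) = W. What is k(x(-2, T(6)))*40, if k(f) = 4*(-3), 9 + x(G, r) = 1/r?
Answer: -480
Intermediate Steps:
x(G, r) = -9 + 1/r
k(f) = -12
k(x(-2, T(6)))*40 = -12*40 = -480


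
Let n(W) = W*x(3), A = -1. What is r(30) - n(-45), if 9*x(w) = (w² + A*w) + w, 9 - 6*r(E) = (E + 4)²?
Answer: -877/6 ≈ -146.17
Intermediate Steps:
r(E) = 3/2 - (4 + E)²/6 (r(E) = 3/2 - (E + 4)²/6 = 3/2 - (4 + E)²/6)
x(w) = w²/9 (x(w) = ((w² - w) + w)/9 = w²/9)
n(W) = W (n(W) = W*((⅑)*3²) = W*((⅑)*9) = W*1 = W)
r(30) - n(-45) = (3/2 - (4 + 30)²/6) - 1*(-45) = (3/2 - ⅙*34²) + 45 = (3/2 - ⅙*1156) + 45 = (3/2 - 578/3) + 45 = -1147/6 + 45 = -877/6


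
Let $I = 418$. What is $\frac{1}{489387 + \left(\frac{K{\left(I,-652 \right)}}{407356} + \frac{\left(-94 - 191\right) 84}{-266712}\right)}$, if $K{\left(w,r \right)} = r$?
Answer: $\frac{2263473614}{1107714761080585} \approx 2.0434 \cdot 10^{-6}$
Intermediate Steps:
$\frac{1}{489387 + \left(\frac{K{\left(I,-652 \right)}}{407356} + \frac{\left(-94 - 191\right) 84}{-266712}\right)} = \frac{1}{489387 - \left(\frac{163}{101839} - \frac{\left(-94 - 191\right) 84}{-266712}\right)} = \frac{1}{489387 - \left(\frac{163}{101839} - \left(-285\right) 84 \left(- \frac{1}{266712}\right)\right)} = \frac{1}{489387 - - \frac{199545967}{2263473614}} = \frac{1}{489387 + \left(- \frac{163}{101839} + \frac{1995}{22226}\right)} = \frac{1}{489387 + \frac{199545967}{2263473614}} = \frac{1}{\frac{1107714761080585}{2263473614}} = \frac{2263473614}{1107714761080585}$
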